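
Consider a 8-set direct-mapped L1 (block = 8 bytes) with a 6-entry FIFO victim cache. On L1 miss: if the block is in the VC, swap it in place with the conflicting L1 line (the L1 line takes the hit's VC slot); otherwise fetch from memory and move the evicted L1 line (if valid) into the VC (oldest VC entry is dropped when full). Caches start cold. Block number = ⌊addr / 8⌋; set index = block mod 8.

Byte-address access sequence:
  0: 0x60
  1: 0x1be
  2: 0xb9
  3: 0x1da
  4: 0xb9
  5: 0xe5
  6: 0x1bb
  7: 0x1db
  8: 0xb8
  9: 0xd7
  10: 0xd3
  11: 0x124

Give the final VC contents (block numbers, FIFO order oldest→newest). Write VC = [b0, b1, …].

VC = [55, 12, 28]

  [0] addr=0x60 blk=12 s=4: MISS | VC []
  [1] addr=0x1be blk=55 s=7: MISS | VC []
  [2] addr=0xb9 blk=23 s=7: MISS | VC [55]
  [3] addr=0x1da blk=59 s=3: MISS | VC [55]
  [4] addr=0xb9 blk=23 s=7: L1-HIT | VC [55]
  [5] addr=0xe5 blk=28 s=4: MISS | VC [55, 12]
  [6] addr=0x1bb blk=55 s=7: VC-HIT | VC [23, 12]
  [7] addr=0x1db blk=59 s=3: L1-HIT | VC [23, 12]
  [8] addr=0xb8 blk=23 s=7: VC-HIT | VC [55, 12]
  [9] addr=0xd7 blk=26 s=2: MISS | VC [55, 12]
  [10] addr=0xd3 blk=26 s=2: L1-HIT | VC [55, 12]
  [11] addr=0x124 blk=36 s=4: MISS | VC [55, 12, 28]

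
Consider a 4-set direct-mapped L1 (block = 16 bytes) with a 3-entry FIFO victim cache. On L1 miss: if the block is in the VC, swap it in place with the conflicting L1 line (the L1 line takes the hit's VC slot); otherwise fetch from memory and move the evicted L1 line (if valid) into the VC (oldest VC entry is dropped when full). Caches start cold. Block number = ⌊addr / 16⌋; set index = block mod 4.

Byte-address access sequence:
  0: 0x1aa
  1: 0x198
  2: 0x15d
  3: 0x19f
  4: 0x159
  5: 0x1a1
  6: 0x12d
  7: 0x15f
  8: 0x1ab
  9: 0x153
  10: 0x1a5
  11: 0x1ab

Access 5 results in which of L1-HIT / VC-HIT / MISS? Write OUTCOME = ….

OUTCOME = L1-HIT

0: 0x1aa (blk 26, set 2) → MISS  vc=[]
1: 0x198 (blk 25, set 1) → MISS  vc=[]
2: 0x15d (blk 21, set 1) → MISS  vc=[25]
3: 0x19f (blk 25, set 1) → VC-HIT  vc=[21]
4: 0x159 (blk 21, set 1) → VC-HIT  vc=[25]
5: 0x1a1 (blk 26, set 2) → L1-HIT  vc=[25]
6: 0x12d (blk 18, set 2) → MISS  vc=[25, 26]
7: 0x15f (blk 21, set 1) → L1-HIT  vc=[25, 26]
8: 0x1ab (blk 26, set 2) → VC-HIT  vc=[25, 18]
9: 0x153 (blk 21, set 1) → L1-HIT  vc=[25, 18]
10: 0x1a5 (blk 26, set 2) → L1-HIT  vc=[25, 18]
11: 0x1ab (blk 26, set 2) → L1-HIT  vc=[25, 18]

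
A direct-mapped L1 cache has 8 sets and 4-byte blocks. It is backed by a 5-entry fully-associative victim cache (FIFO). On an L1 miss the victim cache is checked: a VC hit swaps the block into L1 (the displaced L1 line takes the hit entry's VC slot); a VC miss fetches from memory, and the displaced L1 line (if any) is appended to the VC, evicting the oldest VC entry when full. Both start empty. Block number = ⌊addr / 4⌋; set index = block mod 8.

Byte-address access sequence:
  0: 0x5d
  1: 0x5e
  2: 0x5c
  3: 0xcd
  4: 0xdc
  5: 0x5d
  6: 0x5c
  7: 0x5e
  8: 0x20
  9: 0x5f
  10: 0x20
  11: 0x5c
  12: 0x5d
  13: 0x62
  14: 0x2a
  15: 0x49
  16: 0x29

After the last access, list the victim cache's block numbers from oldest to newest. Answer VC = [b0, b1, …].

#0 0x5d→b23/s7 MISS; vc=[]
#1 0x5e→b23/s7 L1-HIT; vc=[]
#2 0x5c→b23/s7 L1-HIT; vc=[]
#3 0xcd→b51/s3 MISS; vc=[]
#4 0xdc→b55/s7 MISS; vc=[23]
#5 0x5d→b23/s7 VC-HIT; vc=[55]
#6 0x5c→b23/s7 L1-HIT; vc=[55]
#7 0x5e→b23/s7 L1-HIT; vc=[55]
#8 0x20→b8/s0 MISS; vc=[55]
#9 0x5f→b23/s7 L1-HIT; vc=[55]
#10 0x20→b8/s0 L1-HIT; vc=[55]
#11 0x5c→b23/s7 L1-HIT; vc=[55]
#12 0x5d→b23/s7 L1-HIT; vc=[55]
#13 0x62→b24/s0 MISS; vc=[55,8]
#14 0x2a→b10/s2 MISS; vc=[55,8]
#15 0x49→b18/s2 MISS; vc=[55,8,10]
#16 0x29→b10/s2 VC-HIT; vc=[55,8,18]

VC = [55, 8, 18]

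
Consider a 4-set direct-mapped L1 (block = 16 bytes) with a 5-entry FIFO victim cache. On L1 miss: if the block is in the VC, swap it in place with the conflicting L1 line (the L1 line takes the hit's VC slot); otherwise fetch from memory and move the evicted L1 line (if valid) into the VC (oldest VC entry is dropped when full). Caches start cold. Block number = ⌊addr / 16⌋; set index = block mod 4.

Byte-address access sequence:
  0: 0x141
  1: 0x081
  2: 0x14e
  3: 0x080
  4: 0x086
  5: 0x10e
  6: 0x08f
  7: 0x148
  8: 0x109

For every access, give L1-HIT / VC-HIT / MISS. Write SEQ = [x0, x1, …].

  [0] addr=0x141 blk=20 s=0: MISS | VC []
  [1] addr=0x81 blk=8 s=0: MISS | VC [20]
  [2] addr=0x14e blk=20 s=0: VC-HIT | VC [8]
  [3] addr=0x80 blk=8 s=0: VC-HIT | VC [20]
  [4] addr=0x86 blk=8 s=0: L1-HIT | VC [20]
  [5] addr=0x10e blk=16 s=0: MISS | VC [20, 8]
  [6] addr=0x8f blk=8 s=0: VC-HIT | VC [20, 16]
  [7] addr=0x148 blk=20 s=0: VC-HIT | VC [8, 16]
  [8] addr=0x109 blk=16 s=0: VC-HIT | VC [8, 20]

SEQ = [MISS, MISS, VC-HIT, VC-HIT, L1-HIT, MISS, VC-HIT, VC-HIT, VC-HIT]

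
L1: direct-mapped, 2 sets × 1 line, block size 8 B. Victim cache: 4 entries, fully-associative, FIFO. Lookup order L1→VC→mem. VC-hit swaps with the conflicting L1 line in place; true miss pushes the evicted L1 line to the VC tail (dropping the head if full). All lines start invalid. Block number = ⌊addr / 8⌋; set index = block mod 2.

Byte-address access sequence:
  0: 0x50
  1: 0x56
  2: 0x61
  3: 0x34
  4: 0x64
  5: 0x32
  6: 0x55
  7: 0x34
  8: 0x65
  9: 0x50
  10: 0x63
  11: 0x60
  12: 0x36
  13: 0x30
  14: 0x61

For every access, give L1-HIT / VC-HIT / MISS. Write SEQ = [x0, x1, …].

#0 0x50→b10/s0 MISS; vc=[]
#1 0x56→b10/s0 L1-HIT; vc=[]
#2 0x61→b12/s0 MISS; vc=[10]
#3 0x34→b6/s0 MISS; vc=[10,12]
#4 0x64→b12/s0 VC-HIT; vc=[10,6]
#5 0x32→b6/s0 VC-HIT; vc=[10,12]
#6 0x55→b10/s0 VC-HIT; vc=[6,12]
#7 0x34→b6/s0 VC-HIT; vc=[10,12]
#8 0x65→b12/s0 VC-HIT; vc=[10,6]
#9 0x50→b10/s0 VC-HIT; vc=[12,6]
#10 0x63→b12/s0 VC-HIT; vc=[10,6]
#11 0x60→b12/s0 L1-HIT; vc=[10,6]
#12 0x36→b6/s0 VC-HIT; vc=[10,12]
#13 0x30→b6/s0 L1-HIT; vc=[10,12]
#14 0x61→b12/s0 VC-HIT; vc=[10,6]

SEQ = [MISS, L1-HIT, MISS, MISS, VC-HIT, VC-HIT, VC-HIT, VC-HIT, VC-HIT, VC-HIT, VC-HIT, L1-HIT, VC-HIT, L1-HIT, VC-HIT]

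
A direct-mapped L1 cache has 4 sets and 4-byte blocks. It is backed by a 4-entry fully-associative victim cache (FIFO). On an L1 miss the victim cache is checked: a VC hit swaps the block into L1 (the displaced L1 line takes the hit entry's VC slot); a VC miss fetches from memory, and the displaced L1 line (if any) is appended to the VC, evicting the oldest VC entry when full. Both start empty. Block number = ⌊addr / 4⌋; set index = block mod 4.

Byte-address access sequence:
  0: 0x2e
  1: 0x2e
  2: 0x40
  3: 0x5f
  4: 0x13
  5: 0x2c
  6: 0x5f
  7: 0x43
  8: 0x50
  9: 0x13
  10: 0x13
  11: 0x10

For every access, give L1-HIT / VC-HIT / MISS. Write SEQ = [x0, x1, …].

#0 0x2e→b11/s3 MISS; vc=[]
#1 0x2e→b11/s3 L1-HIT; vc=[]
#2 0x40→b16/s0 MISS; vc=[]
#3 0x5f→b23/s3 MISS; vc=[11]
#4 0x13→b4/s0 MISS; vc=[11,16]
#5 0x2c→b11/s3 VC-HIT; vc=[23,16]
#6 0x5f→b23/s3 VC-HIT; vc=[11,16]
#7 0x43→b16/s0 VC-HIT; vc=[11,4]
#8 0x50→b20/s0 MISS; vc=[11,4,16]
#9 0x13→b4/s0 VC-HIT; vc=[11,20,16]
#10 0x13→b4/s0 L1-HIT; vc=[11,20,16]
#11 0x10→b4/s0 L1-HIT; vc=[11,20,16]

SEQ = [MISS, L1-HIT, MISS, MISS, MISS, VC-HIT, VC-HIT, VC-HIT, MISS, VC-HIT, L1-HIT, L1-HIT]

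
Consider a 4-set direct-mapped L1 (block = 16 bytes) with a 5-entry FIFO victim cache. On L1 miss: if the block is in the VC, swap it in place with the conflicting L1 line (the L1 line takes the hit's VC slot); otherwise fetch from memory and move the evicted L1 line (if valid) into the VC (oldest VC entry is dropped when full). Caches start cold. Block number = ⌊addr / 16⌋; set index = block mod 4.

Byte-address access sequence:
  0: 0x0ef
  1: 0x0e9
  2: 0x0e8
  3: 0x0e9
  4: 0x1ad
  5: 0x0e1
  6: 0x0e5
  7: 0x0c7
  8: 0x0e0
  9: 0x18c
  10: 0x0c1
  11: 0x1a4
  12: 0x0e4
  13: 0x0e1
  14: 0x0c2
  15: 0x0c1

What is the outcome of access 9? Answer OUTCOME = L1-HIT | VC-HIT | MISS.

  [0] addr=0xef blk=14 s=2: MISS | VC []
  [1] addr=0xe9 blk=14 s=2: L1-HIT | VC []
  [2] addr=0xe8 blk=14 s=2: L1-HIT | VC []
  [3] addr=0xe9 blk=14 s=2: L1-HIT | VC []
  [4] addr=0x1ad blk=26 s=2: MISS | VC [14]
  [5] addr=0xe1 blk=14 s=2: VC-HIT | VC [26]
  [6] addr=0xe5 blk=14 s=2: L1-HIT | VC [26]
  [7] addr=0xc7 blk=12 s=0: MISS | VC [26]
  [8] addr=0xe0 blk=14 s=2: L1-HIT | VC [26]
  [9] addr=0x18c blk=24 s=0: MISS | VC [26, 12]
  [10] addr=0xc1 blk=12 s=0: VC-HIT | VC [26, 24]
  [11] addr=0x1a4 blk=26 s=2: VC-HIT | VC [14, 24]
  [12] addr=0xe4 blk=14 s=2: VC-HIT | VC [26, 24]
  [13] addr=0xe1 blk=14 s=2: L1-HIT | VC [26, 24]
  [14] addr=0xc2 blk=12 s=0: L1-HIT | VC [26, 24]
  [15] addr=0xc1 blk=12 s=0: L1-HIT | VC [26, 24]

OUTCOME = MISS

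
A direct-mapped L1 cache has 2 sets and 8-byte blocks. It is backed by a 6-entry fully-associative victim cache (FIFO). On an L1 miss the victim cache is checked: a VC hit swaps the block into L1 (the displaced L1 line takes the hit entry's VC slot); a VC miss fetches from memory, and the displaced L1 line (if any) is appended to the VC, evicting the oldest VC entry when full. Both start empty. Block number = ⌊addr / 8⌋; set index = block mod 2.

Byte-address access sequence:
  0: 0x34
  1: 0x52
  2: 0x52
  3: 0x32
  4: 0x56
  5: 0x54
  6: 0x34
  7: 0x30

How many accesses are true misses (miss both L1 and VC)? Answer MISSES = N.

MISSES = 2

0: 0x34 (blk 6, set 0) → MISS  vc=[]
1: 0x52 (blk 10, set 0) → MISS  vc=[6]
2: 0x52 (blk 10, set 0) → L1-HIT  vc=[6]
3: 0x32 (blk 6, set 0) → VC-HIT  vc=[10]
4: 0x56 (blk 10, set 0) → VC-HIT  vc=[6]
5: 0x54 (blk 10, set 0) → L1-HIT  vc=[6]
6: 0x34 (blk 6, set 0) → VC-HIT  vc=[10]
7: 0x30 (blk 6, set 0) → L1-HIT  vc=[10]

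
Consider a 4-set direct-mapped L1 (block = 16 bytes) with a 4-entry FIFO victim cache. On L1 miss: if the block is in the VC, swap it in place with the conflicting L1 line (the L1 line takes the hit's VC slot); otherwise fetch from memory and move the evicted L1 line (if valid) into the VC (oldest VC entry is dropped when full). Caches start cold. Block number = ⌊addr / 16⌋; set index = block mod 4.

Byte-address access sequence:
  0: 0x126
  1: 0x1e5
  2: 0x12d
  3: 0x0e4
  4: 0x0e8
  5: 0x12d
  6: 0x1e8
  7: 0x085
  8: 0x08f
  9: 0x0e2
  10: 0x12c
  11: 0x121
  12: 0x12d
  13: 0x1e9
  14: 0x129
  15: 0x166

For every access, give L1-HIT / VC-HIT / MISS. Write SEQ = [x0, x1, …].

0: 0x126 (blk 18, set 2) → MISS  vc=[]
1: 0x1e5 (blk 30, set 2) → MISS  vc=[18]
2: 0x12d (blk 18, set 2) → VC-HIT  vc=[30]
3: 0xe4 (blk 14, set 2) → MISS  vc=[30, 18]
4: 0xe8 (blk 14, set 2) → L1-HIT  vc=[30, 18]
5: 0x12d (blk 18, set 2) → VC-HIT  vc=[30, 14]
6: 0x1e8 (blk 30, set 2) → VC-HIT  vc=[18, 14]
7: 0x85 (blk 8, set 0) → MISS  vc=[18, 14]
8: 0x8f (blk 8, set 0) → L1-HIT  vc=[18, 14]
9: 0xe2 (blk 14, set 2) → VC-HIT  vc=[18, 30]
10: 0x12c (blk 18, set 2) → VC-HIT  vc=[14, 30]
11: 0x121 (blk 18, set 2) → L1-HIT  vc=[14, 30]
12: 0x12d (blk 18, set 2) → L1-HIT  vc=[14, 30]
13: 0x1e9 (blk 30, set 2) → VC-HIT  vc=[14, 18]
14: 0x129 (blk 18, set 2) → VC-HIT  vc=[14, 30]
15: 0x166 (blk 22, set 2) → MISS  vc=[14, 30, 18]

SEQ = [MISS, MISS, VC-HIT, MISS, L1-HIT, VC-HIT, VC-HIT, MISS, L1-HIT, VC-HIT, VC-HIT, L1-HIT, L1-HIT, VC-HIT, VC-HIT, MISS]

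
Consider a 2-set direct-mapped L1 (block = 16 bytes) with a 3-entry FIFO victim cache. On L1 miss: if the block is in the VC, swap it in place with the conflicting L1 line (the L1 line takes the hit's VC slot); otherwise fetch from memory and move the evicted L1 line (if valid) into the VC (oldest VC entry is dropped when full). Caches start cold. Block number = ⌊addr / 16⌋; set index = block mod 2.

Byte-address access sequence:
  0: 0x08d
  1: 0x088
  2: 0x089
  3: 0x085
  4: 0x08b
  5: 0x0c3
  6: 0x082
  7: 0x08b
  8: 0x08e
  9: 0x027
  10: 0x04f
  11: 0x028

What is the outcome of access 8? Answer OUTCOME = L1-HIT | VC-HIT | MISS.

#0 0x8d→b8/s0 MISS; vc=[]
#1 0x88→b8/s0 L1-HIT; vc=[]
#2 0x89→b8/s0 L1-HIT; vc=[]
#3 0x85→b8/s0 L1-HIT; vc=[]
#4 0x8b→b8/s0 L1-HIT; vc=[]
#5 0xc3→b12/s0 MISS; vc=[8]
#6 0x82→b8/s0 VC-HIT; vc=[12]
#7 0x8b→b8/s0 L1-HIT; vc=[12]
#8 0x8e→b8/s0 L1-HIT; vc=[12]
#9 0x27→b2/s0 MISS; vc=[12,8]
#10 0x4f→b4/s0 MISS; vc=[12,8,2]
#11 0x28→b2/s0 VC-HIT; vc=[12,8,4]

OUTCOME = L1-HIT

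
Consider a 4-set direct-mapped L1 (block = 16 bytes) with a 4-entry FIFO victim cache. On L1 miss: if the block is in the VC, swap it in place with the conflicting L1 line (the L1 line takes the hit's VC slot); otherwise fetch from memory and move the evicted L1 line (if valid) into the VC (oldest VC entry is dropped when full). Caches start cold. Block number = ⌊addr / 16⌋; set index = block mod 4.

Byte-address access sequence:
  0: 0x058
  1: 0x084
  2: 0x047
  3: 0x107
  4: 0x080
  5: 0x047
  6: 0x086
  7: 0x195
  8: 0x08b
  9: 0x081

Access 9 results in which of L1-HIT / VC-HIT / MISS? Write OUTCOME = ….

  [0] addr=0x58 blk=5 s=1: MISS | VC []
  [1] addr=0x84 blk=8 s=0: MISS | VC []
  [2] addr=0x47 blk=4 s=0: MISS | VC [8]
  [3] addr=0x107 blk=16 s=0: MISS | VC [8, 4]
  [4] addr=0x80 blk=8 s=0: VC-HIT | VC [16, 4]
  [5] addr=0x47 blk=4 s=0: VC-HIT | VC [16, 8]
  [6] addr=0x86 blk=8 s=0: VC-HIT | VC [16, 4]
  [7] addr=0x195 blk=25 s=1: MISS | VC [16, 4, 5]
  [8] addr=0x8b blk=8 s=0: L1-HIT | VC [16, 4, 5]
  [9] addr=0x81 blk=8 s=0: L1-HIT | VC [16, 4, 5]

OUTCOME = L1-HIT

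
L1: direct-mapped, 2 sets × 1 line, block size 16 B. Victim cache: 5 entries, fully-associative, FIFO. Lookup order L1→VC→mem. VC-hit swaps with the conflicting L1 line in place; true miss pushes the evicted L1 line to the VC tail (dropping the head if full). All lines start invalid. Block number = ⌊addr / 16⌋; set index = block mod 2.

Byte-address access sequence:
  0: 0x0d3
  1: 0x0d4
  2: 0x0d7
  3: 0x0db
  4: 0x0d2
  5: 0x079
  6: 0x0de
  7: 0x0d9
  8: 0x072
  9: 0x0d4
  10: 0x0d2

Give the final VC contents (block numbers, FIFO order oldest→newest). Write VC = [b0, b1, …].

VC = [7]

  [0] addr=0xd3 blk=13 s=1: MISS | VC []
  [1] addr=0xd4 blk=13 s=1: L1-HIT | VC []
  [2] addr=0xd7 blk=13 s=1: L1-HIT | VC []
  [3] addr=0xdb blk=13 s=1: L1-HIT | VC []
  [4] addr=0xd2 blk=13 s=1: L1-HIT | VC []
  [5] addr=0x79 blk=7 s=1: MISS | VC [13]
  [6] addr=0xde blk=13 s=1: VC-HIT | VC [7]
  [7] addr=0xd9 blk=13 s=1: L1-HIT | VC [7]
  [8] addr=0x72 blk=7 s=1: VC-HIT | VC [13]
  [9] addr=0xd4 blk=13 s=1: VC-HIT | VC [7]
  [10] addr=0xd2 blk=13 s=1: L1-HIT | VC [7]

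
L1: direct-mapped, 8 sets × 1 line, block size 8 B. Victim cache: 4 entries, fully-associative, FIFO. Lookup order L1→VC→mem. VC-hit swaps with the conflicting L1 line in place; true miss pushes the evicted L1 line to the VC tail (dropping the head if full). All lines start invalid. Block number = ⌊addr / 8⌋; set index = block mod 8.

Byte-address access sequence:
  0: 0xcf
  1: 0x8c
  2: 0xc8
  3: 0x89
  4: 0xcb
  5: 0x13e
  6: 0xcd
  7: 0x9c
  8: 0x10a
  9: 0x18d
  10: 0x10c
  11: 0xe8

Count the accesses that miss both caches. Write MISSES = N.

MISSES = 7

0: 0xcf (blk 25, set 1) → MISS  vc=[]
1: 0x8c (blk 17, set 1) → MISS  vc=[25]
2: 0xc8 (blk 25, set 1) → VC-HIT  vc=[17]
3: 0x89 (blk 17, set 1) → VC-HIT  vc=[25]
4: 0xcb (blk 25, set 1) → VC-HIT  vc=[17]
5: 0x13e (blk 39, set 7) → MISS  vc=[17]
6: 0xcd (blk 25, set 1) → L1-HIT  vc=[17]
7: 0x9c (blk 19, set 3) → MISS  vc=[17]
8: 0x10a (blk 33, set 1) → MISS  vc=[17, 25]
9: 0x18d (blk 49, set 1) → MISS  vc=[17, 25, 33]
10: 0x10c (blk 33, set 1) → VC-HIT  vc=[17, 25, 49]
11: 0xe8 (blk 29, set 5) → MISS  vc=[17, 25, 49]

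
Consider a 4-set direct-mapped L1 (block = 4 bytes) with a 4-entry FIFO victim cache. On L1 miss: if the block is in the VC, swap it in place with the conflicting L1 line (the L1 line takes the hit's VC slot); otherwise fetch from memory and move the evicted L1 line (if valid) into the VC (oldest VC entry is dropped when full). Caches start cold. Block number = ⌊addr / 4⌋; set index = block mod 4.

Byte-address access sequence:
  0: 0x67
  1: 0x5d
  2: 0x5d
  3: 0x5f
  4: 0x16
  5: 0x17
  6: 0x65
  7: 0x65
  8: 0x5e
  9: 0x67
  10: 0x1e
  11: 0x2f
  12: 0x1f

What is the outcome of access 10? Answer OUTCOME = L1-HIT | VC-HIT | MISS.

OUTCOME = MISS

#0 0x67→b25/s1 MISS; vc=[]
#1 0x5d→b23/s3 MISS; vc=[]
#2 0x5d→b23/s3 L1-HIT; vc=[]
#3 0x5f→b23/s3 L1-HIT; vc=[]
#4 0x16→b5/s1 MISS; vc=[25]
#5 0x17→b5/s1 L1-HIT; vc=[25]
#6 0x65→b25/s1 VC-HIT; vc=[5]
#7 0x65→b25/s1 L1-HIT; vc=[5]
#8 0x5e→b23/s3 L1-HIT; vc=[5]
#9 0x67→b25/s1 L1-HIT; vc=[5]
#10 0x1e→b7/s3 MISS; vc=[5,23]
#11 0x2f→b11/s3 MISS; vc=[5,23,7]
#12 0x1f→b7/s3 VC-HIT; vc=[5,23,11]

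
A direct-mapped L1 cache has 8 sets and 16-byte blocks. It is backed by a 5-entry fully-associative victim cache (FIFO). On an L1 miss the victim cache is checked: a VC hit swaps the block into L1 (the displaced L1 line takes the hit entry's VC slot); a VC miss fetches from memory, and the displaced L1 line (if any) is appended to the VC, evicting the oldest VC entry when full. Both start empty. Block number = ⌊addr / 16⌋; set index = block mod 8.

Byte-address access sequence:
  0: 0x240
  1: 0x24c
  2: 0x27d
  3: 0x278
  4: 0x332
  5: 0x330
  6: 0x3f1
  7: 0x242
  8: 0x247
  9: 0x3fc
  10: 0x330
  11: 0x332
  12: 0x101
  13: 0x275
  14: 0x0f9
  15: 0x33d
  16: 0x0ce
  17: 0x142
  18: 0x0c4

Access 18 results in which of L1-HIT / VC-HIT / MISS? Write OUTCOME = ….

OUTCOME = VC-HIT

#0 0x240→b36/s4 MISS; vc=[]
#1 0x24c→b36/s4 L1-HIT; vc=[]
#2 0x27d→b39/s7 MISS; vc=[]
#3 0x278→b39/s7 L1-HIT; vc=[]
#4 0x332→b51/s3 MISS; vc=[]
#5 0x330→b51/s3 L1-HIT; vc=[]
#6 0x3f1→b63/s7 MISS; vc=[39]
#7 0x242→b36/s4 L1-HIT; vc=[39]
#8 0x247→b36/s4 L1-HIT; vc=[39]
#9 0x3fc→b63/s7 L1-HIT; vc=[39]
#10 0x330→b51/s3 L1-HIT; vc=[39]
#11 0x332→b51/s3 L1-HIT; vc=[39]
#12 0x101→b16/s0 MISS; vc=[39]
#13 0x275→b39/s7 VC-HIT; vc=[63]
#14 0xf9→b15/s7 MISS; vc=[63,39]
#15 0x33d→b51/s3 L1-HIT; vc=[63,39]
#16 0xce→b12/s4 MISS; vc=[63,39,36]
#17 0x142→b20/s4 MISS; vc=[63,39,36,12]
#18 0xc4→b12/s4 VC-HIT; vc=[63,39,36,20]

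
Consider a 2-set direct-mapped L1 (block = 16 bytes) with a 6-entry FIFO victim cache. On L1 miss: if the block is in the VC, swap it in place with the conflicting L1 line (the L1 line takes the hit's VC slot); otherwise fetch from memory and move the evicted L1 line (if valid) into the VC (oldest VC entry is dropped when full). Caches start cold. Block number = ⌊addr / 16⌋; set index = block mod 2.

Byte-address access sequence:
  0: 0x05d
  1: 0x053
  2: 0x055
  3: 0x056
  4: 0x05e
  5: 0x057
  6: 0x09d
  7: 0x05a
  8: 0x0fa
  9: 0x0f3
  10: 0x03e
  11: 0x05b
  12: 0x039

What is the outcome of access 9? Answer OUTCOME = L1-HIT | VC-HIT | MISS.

OUTCOME = L1-HIT

  [0] addr=0x5d blk=5 s=1: MISS | VC []
  [1] addr=0x53 blk=5 s=1: L1-HIT | VC []
  [2] addr=0x55 blk=5 s=1: L1-HIT | VC []
  [3] addr=0x56 blk=5 s=1: L1-HIT | VC []
  [4] addr=0x5e blk=5 s=1: L1-HIT | VC []
  [5] addr=0x57 blk=5 s=1: L1-HIT | VC []
  [6] addr=0x9d blk=9 s=1: MISS | VC [5]
  [7] addr=0x5a blk=5 s=1: VC-HIT | VC [9]
  [8] addr=0xfa blk=15 s=1: MISS | VC [9, 5]
  [9] addr=0xf3 blk=15 s=1: L1-HIT | VC [9, 5]
  [10] addr=0x3e blk=3 s=1: MISS | VC [9, 5, 15]
  [11] addr=0x5b blk=5 s=1: VC-HIT | VC [9, 3, 15]
  [12] addr=0x39 blk=3 s=1: VC-HIT | VC [9, 5, 15]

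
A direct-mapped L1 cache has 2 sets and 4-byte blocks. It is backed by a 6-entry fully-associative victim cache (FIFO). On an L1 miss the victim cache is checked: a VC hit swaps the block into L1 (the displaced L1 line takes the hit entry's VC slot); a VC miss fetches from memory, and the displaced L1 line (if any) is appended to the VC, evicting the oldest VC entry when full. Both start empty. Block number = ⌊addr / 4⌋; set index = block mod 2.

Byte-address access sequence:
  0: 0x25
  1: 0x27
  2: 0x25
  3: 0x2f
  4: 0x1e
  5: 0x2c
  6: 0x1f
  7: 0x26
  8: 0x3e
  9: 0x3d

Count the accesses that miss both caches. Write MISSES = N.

MISSES = 4

#0 0x25→b9/s1 MISS; vc=[]
#1 0x27→b9/s1 L1-HIT; vc=[]
#2 0x25→b9/s1 L1-HIT; vc=[]
#3 0x2f→b11/s1 MISS; vc=[9]
#4 0x1e→b7/s1 MISS; vc=[9,11]
#5 0x2c→b11/s1 VC-HIT; vc=[9,7]
#6 0x1f→b7/s1 VC-HIT; vc=[9,11]
#7 0x26→b9/s1 VC-HIT; vc=[7,11]
#8 0x3e→b15/s1 MISS; vc=[7,11,9]
#9 0x3d→b15/s1 L1-HIT; vc=[7,11,9]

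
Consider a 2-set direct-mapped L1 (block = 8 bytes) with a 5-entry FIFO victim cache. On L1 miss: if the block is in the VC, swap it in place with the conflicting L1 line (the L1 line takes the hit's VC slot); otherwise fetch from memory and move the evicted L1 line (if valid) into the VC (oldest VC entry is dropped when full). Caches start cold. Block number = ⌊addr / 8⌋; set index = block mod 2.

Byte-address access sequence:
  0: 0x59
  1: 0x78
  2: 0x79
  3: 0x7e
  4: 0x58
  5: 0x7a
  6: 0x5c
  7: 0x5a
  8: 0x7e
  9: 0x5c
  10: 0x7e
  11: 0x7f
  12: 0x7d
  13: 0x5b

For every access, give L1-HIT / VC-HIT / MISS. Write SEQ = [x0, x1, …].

SEQ = [MISS, MISS, L1-HIT, L1-HIT, VC-HIT, VC-HIT, VC-HIT, L1-HIT, VC-HIT, VC-HIT, VC-HIT, L1-HIT, L1-HIT, VC-HIT]

  [0] addr=0x59 blk=11 s=1: MISS | VC []
  [1] addr=0x78 blk=15 s=1: MISS | VC [11]
  [2] addr=0x79 blk=15 s=1: L1-HIT | VC [11]
  [3] addr=0x7e blk=15 s=1: L1-HIT | VC [11]
  [4] addr=0x58 blk=11 s=1: VC-HIT | VC [15]
  [5] addr=0x7a blk=15 s=1: VC-HIT | VC [11]
  [6] addr=0x5c blk=11 s=1: VC-HIT | VC [15]
  [7] addr=0x5a blk=11 s=1: L1-HIT | VC [15]
  [8] addr=0x7e blk=15 s=1: VC-HIT | VC [11]
  [9] addr=0x5c blk=11 s=1: VC-HIT | VC [15]
  [10] addr=0x7e blk=15 s=1: VC-HIT | VC [11]
  [11] addr=0x7f blk=15 s=1: L1-HIT | VC [11]
  [12] addr=0x7d blk=15 s=1: L1-HIT | VC [11]
  [13] addr=0x5b blk=11 s=1: VC-HIT | VC [15]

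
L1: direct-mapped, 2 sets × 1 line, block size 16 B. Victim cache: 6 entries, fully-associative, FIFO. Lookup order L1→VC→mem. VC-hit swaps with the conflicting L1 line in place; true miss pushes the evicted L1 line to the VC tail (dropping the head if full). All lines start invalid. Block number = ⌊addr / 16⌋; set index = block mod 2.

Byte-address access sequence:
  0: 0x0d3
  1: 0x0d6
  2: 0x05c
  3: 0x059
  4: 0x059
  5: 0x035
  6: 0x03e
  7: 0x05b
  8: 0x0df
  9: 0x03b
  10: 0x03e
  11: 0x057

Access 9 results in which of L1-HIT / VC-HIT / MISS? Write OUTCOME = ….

0: 0xd3 (blk 13, set 1) → MISS  vc=[]
1: 0xd6 (blk 13, set 1) → L1-HIT  vc=[]
2: 0x5c (blk 5, set 1) → MISS  vc=[13]
3: 0x59 (blk 5, set 1) → L1-HIT  vc=[13]
4: 0x59 (blk 5, set 1) → L1-HIT  vc=[13]
5: 0x35 (blk 3, set 1) → MISS  vc=[13, 5]
6: 0x3e (blk 3, set 1) → L1-HIT  vc=[13, 5]
7: 0x5b (blk 5, set 1) → VC-HIT  vc=[13, 3]
8: 0xdf (blk 13, set 1) → VC-HIT  vc=[5, 3]
9: 0x3b (blk 3, set 1) → VC-HIT  vc=[5, 13]
10: 0x3e (blk 3, set 1) → L1-HIT  vc=[5, 13]
11: 0x57 (blk 5, set 1) → VC-HIT  vc=[3, 13]

OUTCOME = VC-HIT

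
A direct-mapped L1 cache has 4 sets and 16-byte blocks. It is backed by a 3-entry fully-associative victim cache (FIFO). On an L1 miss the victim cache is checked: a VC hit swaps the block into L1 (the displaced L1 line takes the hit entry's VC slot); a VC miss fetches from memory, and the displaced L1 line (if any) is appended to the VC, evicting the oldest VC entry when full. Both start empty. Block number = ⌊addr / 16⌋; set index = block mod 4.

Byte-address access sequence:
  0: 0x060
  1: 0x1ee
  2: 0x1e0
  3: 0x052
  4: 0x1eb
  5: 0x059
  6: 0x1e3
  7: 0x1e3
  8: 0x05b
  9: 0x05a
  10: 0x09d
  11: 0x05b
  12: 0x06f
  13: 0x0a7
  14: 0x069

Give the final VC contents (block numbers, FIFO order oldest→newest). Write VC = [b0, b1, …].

VC = [30, 9, 10]

  [0] addr=0x60 blk=6 s=2: MISS | VC []
  [1] addr=0x1ee blk=30 s=2: MISS | VC [6]
  [2] addr=0x1e0 blk=30 s=2: L1-HIT | VC [6]
  [3] addr=0x52 blk=5 s=1: MISS | VC [6]
  [4] addr=0x1eb blk=30 s=2: L1-HIT | VC [6]
  [5] addr=0x59 blk=5 s=1: L1-HIT | VC [6]
  [6] addr=0x1e3 blk=30 s=2: L1-HIT | VC [6]
  [7] addr=0x1e3 blk=30 s=2: L1-HIT | VC [6]
  [8] addr=0x5b blk=5 s=1: L1-HIT | VC [6]
  [9] addr=0x5a blk=5 s=1: L1-HIT | VC [6]
  [10] addr=0x9d blk=9 s=1: MISS | VC [6, 5]
  [11] addr=0x5b blk=5 s=1: VC-HIT | VC [6, 9]
  [12] addr=0x6f blk=6 s=2: VC-HIT | VC [30, 9]
  [13] addr=0xa7 blk=10 s=2: MISS | VC [30, 9, 6]
  [14] addr=0x69 blk=6 s=2: VC-HIT | VC [30, 9, 10]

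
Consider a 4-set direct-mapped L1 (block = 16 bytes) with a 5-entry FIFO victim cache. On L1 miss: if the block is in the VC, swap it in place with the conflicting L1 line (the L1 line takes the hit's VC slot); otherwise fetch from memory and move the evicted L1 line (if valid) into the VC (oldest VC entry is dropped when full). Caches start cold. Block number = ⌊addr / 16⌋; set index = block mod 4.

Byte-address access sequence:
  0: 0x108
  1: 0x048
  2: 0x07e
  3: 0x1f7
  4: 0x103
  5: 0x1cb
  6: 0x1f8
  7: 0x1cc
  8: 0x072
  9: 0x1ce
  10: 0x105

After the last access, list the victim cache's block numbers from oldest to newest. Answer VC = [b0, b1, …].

  [0] addr=0x108 blk=16 s=0: MISS | VC []
  [1] addr=0x48 blk=4 s=0: MISS | VC [16]
  [2] addr=0x7e blk=7 s=3: MISS | VC [16]
  [3] addr=0x1f7 blk=31 s=3: MISS | VC [16, 7]
  [4] addr=0x103 blk=16 s=0: VC-HIT | VC [4, 7]
  [5] addr=0x1cb blk=28 s=0: MISS | VC [4, 7, 16]
  [6] addr=0x1f8 blk=31 s=3: L1-HIT | VC [4, 7, 16]
  [7] addr=0x1cc blk=28 s=0: L1-HIT | VC [4, 7, 16]
  [8] addr=0x72 blk=7 s=3: VC-HIT | VC [4, 31, 16]
  [9] addr=0x1ce blk=28 s=0: L1-HIT | VC [4, 31, 16]
  [10] addr=0x105 blk=16 s=0: VC-HIT | VC [4, 31, 28]

VC = [4, 31, 28]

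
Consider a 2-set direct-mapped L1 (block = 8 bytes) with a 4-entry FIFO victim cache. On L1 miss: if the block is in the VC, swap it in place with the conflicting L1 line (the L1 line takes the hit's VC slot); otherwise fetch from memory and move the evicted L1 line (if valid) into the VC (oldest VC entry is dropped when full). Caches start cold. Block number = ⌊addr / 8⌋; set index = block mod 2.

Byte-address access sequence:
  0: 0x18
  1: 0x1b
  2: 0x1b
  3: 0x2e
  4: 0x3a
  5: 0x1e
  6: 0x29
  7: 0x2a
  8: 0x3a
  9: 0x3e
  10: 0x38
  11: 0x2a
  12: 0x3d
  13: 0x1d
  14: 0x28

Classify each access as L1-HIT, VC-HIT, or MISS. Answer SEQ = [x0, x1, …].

0: 0x18 (blk 3, set 1) → MISS  vc=[]
1: 0x1b (blk 3, set 1) → L1-HIT  vc=[]
2: 0x1b (blk 3, set 1) → L1-HIT  vc=[]
3: 0x2e (blk 5, set 1) → MISS  vc=[3]
4: 0x3a (blk 7, set 1) → MISS  vc=[3, 5]
5: 0x1e (blk 3, set 1) → VC-HIT  vc=[7, 5]
6: 0x29 (blk 5, set 1) → VC-HIT  vc=[7, 3]
7: 0x2a (blk 5, set 1) → L1-HIT  vc=[7, 3]
8: 0x3a (blk 7, set 1) → VC-HIT  vc=[5, 3]
9: 0x3e (blk 7, set 1) → L1-HIT  vc=[5, 3]
10: 0x38 (blk 7, set 1) → L1-HIT  vc=[5, 3]
11: 0x2a (blk 5, set 1) → VC-HIT  vc=[7, 3]
12: 0x3d (blk 7, set 1) → VC-HIT  vc=[5, 3]
13: 0x1d (blk 3, set 1) → VC-HIT  vc=[5, 7]
14: 0x28 (blk 5, set 1) → VC-HIT  vc=[3, 7]

SEQ = [MISS, L1-HIT, L1-HIT, MISS, MISS, VC-HIT, VC-HIT, L1-HIT, VC-HIT, L1-HIT, L1-HIT, VC-HIT, VC-HIT, VC-HIT, VC-HIT]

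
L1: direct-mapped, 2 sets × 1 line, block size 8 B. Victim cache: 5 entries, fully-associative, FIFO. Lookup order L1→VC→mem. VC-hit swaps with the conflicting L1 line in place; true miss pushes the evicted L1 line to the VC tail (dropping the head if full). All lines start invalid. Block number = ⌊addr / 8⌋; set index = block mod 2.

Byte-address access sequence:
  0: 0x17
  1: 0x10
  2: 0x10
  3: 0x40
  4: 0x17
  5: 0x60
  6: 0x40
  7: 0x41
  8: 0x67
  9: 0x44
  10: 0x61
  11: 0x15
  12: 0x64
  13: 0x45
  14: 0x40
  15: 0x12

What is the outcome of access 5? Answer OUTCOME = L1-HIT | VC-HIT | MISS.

OUTCOME = MISS

0: 0x17 (blk 2, set 0) → MISS  vc=[]
1: 0x10 (blk 2, set 0) → L1-HIT  vc=[]
2: 0x10 (blk 2, set 0) → L1-HIT  vc=[]
3: 0x40 (blk 8, set 0) → MISS  vc=[2]
4: 0x17 (blk 2, set 0) → VC-HIT  vc=[8]
5: 0x60 (blk 12, set 0) → MISS  vc=[8, 2]
6: 0x40 (blk 8, set 0) → VC-HIT  vc=[12, 2]
7: 0x41 (blk 8, set 0) → L1-HIT  vc=[12, 2]
8: 0x67 (blk 12, set 0) → VC-HIT  vc=[8, 2]
9: 0x44 (blk 8, set 0) → VC-HIT  vc=[12, 2]
10: 0x61 (blk 12, set 0) → VC-HIT  vc=[8, 2]
11: 0x15 (blk 2, set 0) → VC-HIT  vc=[8, 12]
12: 0x64 (blk 12, set 0) → VC-HIT  vc=[8, 2]
13: 0x45 (blk 8, set 0) → VC-HIT  vc=[12, 2]
14: 0x40 (blk 8, set 0) → L1-HIT  vc=[12, 2]
15: 0x12 (blk 2, set 0) → VC-HIT  vc=[12, 8]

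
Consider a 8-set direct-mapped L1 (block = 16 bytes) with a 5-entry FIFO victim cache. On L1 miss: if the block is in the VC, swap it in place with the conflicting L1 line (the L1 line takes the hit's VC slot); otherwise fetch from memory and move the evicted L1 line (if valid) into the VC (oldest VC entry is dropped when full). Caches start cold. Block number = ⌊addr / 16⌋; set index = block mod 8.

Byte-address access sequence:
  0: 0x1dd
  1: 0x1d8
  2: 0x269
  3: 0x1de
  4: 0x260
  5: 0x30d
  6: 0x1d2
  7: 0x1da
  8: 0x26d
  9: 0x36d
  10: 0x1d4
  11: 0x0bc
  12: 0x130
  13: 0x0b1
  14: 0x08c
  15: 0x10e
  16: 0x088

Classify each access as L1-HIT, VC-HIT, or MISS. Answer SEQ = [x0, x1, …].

#0 0x1dd→b29/s5 MISS; vc=[]
#1 0x1d8→b29/s5 L1-HIT; vc=[]
#2 0x269→b38/s6 MISS; vc=[]
#3 0x1de→b29/s5 L1-HIT; vc=[]
#4 0x260→b38/s6 L1-HIT; vc=[]
#5 0x30d→b48/s0 MISS; vc=[]
#6 0x1d2→b29/s5 L1-HIT; vc=[]
#7 0x1da→b29/s5 L1-HIT; vc=[]
#8 0x26d→b38/s6 L1-HIT; vc=[]
#9 0x36d→b54/s6 MISS; vc=[38]
#10 0x1d4→b29/s5 L1-HIT; vc=[38]
#11 0xbc→b11/s3 MISS; vc=[38]
#12 0x130→b19/s3 MISS; vc=[38,11]
#13 0xb1→b11/s3 VC-HIT; vc=[38,19]
#14 0x8c→b8/s0 MISS; vc=[38,19,48]
#15 0x10e→b16/s0 MISS; vc=[38,19,48,8]
#16 0x88→b8/s0 VC-HIT; vc=[38,19,48,16]

SEQ = [MISS, L1-HIT, MISS, L1-HIT, L1-HIT, MISS, L1-HIT, L1-HIT, L1-HIT, MISS, L1-HIT, MISS, MISS, VC-HIT, MISS, MISS, VC-HIT]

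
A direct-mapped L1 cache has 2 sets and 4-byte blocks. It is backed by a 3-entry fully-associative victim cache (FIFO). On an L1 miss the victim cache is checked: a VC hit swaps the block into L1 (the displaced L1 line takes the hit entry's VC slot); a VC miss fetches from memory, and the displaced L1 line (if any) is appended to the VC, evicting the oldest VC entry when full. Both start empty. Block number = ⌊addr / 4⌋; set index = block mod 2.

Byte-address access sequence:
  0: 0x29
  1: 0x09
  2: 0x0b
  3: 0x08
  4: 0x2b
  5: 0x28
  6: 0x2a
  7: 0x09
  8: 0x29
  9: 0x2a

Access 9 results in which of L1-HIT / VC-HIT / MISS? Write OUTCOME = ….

#0 0x29→b10/s0 MISS; vc=[]
#1 0x9→b2/s0 MISS; vc=[10]
#2 0xb→b2/s0 L1-HIT; vc=[10]
#3 0x8→b2/s0 L1-HIT; vc=[10]
#4 0x2b→b10/s0 VC-HIT; vc=[2]
#5 0x28→b10/s0 L1-HIT; vc=[2]
#6 0x2a→b10/s0 L1-HIT; vc=[2]
#7 0x9→b2/s0 VC-HIT; vc=[10]
#8 0x29→b10/s0 VC-HIT; vc=[2]
#9 0x2a→b10/s0 L1-HIT; vc=[2]

OUTCOME = L1-HIT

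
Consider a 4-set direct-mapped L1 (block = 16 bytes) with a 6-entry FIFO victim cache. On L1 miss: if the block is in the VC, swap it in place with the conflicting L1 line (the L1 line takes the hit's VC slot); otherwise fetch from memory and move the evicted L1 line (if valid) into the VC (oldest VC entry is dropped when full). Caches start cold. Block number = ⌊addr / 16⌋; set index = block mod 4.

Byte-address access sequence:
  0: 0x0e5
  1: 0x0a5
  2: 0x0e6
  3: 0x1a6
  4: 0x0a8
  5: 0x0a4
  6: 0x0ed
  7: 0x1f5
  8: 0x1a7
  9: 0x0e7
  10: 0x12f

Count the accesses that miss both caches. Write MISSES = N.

MISSES = 5

#0 0xe5→b14/s2 MISS; vc=[]
#1 0xa5→b10/s2 MISS; vc=[14]
#2 0xe6→b14/s2 VC-HIT; vc=[10]
#3 0x1a6→b26/s2 MISS; vc=[10,14]
#4 0xa8→b10/s2 VC-HIT; vc=[26,14]
#5 0xa4→b10/s2 L1-HIT; vc=[26,14]
#6 0xed→b14/s2 VC-HIT; vc=[26,10]
#7 0x1f5→b31/s3 MISS; vc=[26,10]
#8 0x1a7→b26/s2 VC-HIT; vc=[14,10]
#9 0xe7→b14/s2 VC-HIT; vc=[26,10]
#10 0x12f→b18/s2 MISS; vc=[26,10,14]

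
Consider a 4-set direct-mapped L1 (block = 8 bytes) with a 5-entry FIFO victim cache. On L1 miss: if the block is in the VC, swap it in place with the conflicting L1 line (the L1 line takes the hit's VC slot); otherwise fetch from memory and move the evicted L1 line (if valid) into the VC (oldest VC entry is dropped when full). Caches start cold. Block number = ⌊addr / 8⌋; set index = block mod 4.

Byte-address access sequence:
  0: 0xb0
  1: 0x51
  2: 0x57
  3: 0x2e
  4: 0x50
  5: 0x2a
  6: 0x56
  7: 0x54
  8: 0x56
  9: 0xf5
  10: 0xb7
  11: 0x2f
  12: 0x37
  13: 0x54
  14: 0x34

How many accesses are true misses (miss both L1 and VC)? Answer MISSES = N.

MISSES = 5

#0 0xb0→b22/s2 MISS; vc=[]
#1 0x51→b10/s2 MISS; vc=[22]
#2 0x57→b10/s2 L1-HIT; vc=[22]
#3 0x2e→b5/s1 MISS; vc=[22]
#4 0x50→b10/s2 L1-HIT; vc=[22]
#5 0x2a→b5/s1 L1-HIT; vc=[22]
#6 0x56→b10/s2 L1-HIT; vc=[22]
#7 0x54→b10/s2 L1-HIT; vc=[22]
#8 0x56→b10/s2 L1-HIT; vc=[22]
#9 0xf5→b30/s2 MISS; vc=[22,10]
#10 0xb7→b22/s2 VC-HIT; vc=[30,10]
#11 0x2f→b5/s1 L1-HIT; vc=[30,10]
#12 0x37→b6/s2 MISS; vc=[30,10,22]
#13 0x54→b10/s2 VC-HIT; vc=[30,6,22]
#14 0x34→b6/s2 VC-HIT; vc=[30,10,22]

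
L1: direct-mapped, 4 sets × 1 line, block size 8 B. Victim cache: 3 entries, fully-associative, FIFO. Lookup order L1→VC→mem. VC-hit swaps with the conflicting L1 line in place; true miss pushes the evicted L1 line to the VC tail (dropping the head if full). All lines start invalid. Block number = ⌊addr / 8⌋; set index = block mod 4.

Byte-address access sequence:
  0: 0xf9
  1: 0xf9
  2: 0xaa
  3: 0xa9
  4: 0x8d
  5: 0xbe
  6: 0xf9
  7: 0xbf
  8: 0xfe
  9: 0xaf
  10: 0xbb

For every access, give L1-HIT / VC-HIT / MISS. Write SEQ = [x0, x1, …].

0: 0xf9 (blk 31, set 3) → MISS  vc=[]
1: 0xf9 (blk 31, set 3) → L1-HIT  vc=[]
2: 0xaa (blk 21, set 1) → MISS  vc=[]
3: 0xa9 (blk 21, set 1) → L1-HIT  vc=[]
4: 0x8d (blk 17, set 1) → MISS  vc=[21]
5: 0xbe (blk 23, set 3) → MISS  vc=[21, 31]
6: 0xf9 (blk 31, set 3) → VC-HIT  vc=[21, 23]
7: 0xbf (blk 23, set 3) → VC-HIT  vc=[21, 31]
8: 0xfe (blk 31, set 3) → VC-HIT  vc=[21, 23]
9: 0xaf (blk 21, set 1) → VC-HIT  vc=[17, 23]
10: 0xbb (blk 23, set 3) → VC-HIT  vc=[17, 31]

SEQ = [MISS, L1-HIT, MISS, L1-HIT, MISS, MISS, VC-HIT, VC-HIT, VC-HIT, VC-HIT, VC-HIT]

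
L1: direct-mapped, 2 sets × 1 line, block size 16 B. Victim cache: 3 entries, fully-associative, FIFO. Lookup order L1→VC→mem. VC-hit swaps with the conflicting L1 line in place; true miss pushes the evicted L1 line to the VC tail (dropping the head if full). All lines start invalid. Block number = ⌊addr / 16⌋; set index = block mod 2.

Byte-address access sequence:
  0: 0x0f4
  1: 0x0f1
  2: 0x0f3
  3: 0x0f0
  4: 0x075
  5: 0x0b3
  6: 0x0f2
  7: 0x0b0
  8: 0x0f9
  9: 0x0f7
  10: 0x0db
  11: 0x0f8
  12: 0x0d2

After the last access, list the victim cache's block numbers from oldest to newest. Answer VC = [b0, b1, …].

0: 0xf4 (blk 15, set 1) → MISS  vc=[]
1: 0xf1 (blk 15, set 1) → L1-HIT  vc=[]
2: 0xf3 (blk 15, set 1) → L1-HIT  vc=[]
3: 0xf0 (blk 15, set 1) → L1-HIT  vc=[]
4: 0x75 (blk 7, set 1) → MISS  vc=[15]
5: 0xb3 (blk 11, set 1) → MISS  vc=[15, 7]
6: 0xf2 (blk 15, set 1) → VC-HIT  vc=[11, 7]
7: 0xb0 (blk 11, set 1) → VC-HIT  vc=[15, 7]
8: 0xf9 (blk 15, set 1) → VC-HIT  vc=[11, 7]
9: 0xf7 (blk 15, set 1) → L1-HIT  vc=[11, 7]
10: 0xdb (blk 13, set 1) → MISS  vc=[11, 7, 15]
11: 0xf8 (blk 15, set 1) → VC-HIT  vc=[11, 7, 13]
12: 0xd2 (blk 13, set 1) → VC-HIT  vc=[11, 7, 15]

VC = [11, 7, 15]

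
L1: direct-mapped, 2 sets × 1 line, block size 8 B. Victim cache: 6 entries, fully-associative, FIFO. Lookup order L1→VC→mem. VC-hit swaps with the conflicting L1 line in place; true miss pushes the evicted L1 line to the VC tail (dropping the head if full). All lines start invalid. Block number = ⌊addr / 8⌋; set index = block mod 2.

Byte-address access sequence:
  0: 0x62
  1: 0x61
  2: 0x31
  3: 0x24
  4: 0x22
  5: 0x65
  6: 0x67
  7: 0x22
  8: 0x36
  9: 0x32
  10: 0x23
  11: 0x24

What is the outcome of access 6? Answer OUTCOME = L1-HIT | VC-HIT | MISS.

OUTCOME = L1-HIT

  [0] addr=0x62 blk=12 s=0: MISS | VC []
  [1] addr=0x61 blk=12 s=0: L1-HIT | VC []
  [2] addr=0x31 blk=6 s=0: MISS | VC [12]
  [3] addr=0x24 blk=4 s=0: MISS | VC [12, 6]
  [4] addr=0x22 blk=4 s=0: L1-HIT | VC [12, 6]
  [5] addr=0x65 blk=12 s=0: VC-HIT | VC [4, 6]
  [6] addr=0x67 blk=12 s=0: L1-HIT | VC [4, 6]
  [7] addr=0x22 blk=4 s=0: VC-HIT | VC [12, 6]
  [8] addr=0x36 blk=6 s=0: VC-HIT | VC [12, 4]
  [9] addr=0x32 blk=6 s=0: L1-HIT | VC [12, 4]
  [10] addr=0x23 blk=4 s=0: VC-HIT | VC [12, 6]
  [11] addr=0x24 blk=4 s=0: L1-HIT | VC [12, 6]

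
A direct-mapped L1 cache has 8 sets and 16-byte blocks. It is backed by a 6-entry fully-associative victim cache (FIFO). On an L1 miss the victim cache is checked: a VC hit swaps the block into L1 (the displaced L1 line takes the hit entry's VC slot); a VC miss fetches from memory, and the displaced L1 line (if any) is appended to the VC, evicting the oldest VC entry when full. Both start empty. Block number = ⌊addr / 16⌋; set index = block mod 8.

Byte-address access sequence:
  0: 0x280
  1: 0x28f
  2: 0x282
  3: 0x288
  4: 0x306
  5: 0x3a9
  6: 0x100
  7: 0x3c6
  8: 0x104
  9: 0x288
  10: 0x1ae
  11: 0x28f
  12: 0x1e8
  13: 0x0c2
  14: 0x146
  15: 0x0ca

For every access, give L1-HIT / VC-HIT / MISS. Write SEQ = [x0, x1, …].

SEQ = [MISS, L1-HIT, L1-HIT, L1-HIT, MISS, MISS, MISS, MISS, L1-HIT, VC-HIT, MISS, L1-HIT, MISS, MISS, MISS, VC-HIT]

0: 0x280 (blk 40, set 0) → MISS  vc=[]
1: 0x28f (blk 40, set 0) → L1-HIT  vc=[]
2: 0x282 (blk 40, set 0) → L1-HIT  vc=[]
3: 0x288 (blk 40, set 0) → L1-HIT  vc=[]
4: 0x306 (blk 48, set 0) → MISS  vc=[40]
5: 0x3a9 (blk 58, set 2) → MISS  vc=[40]
6: 0x100 (blk 16, set 0) → MISS  vc=[40, 48]
7: 0x3c6 (blk 60, set 4) → MISS  vc=[40, 48]
8: 0x104 (blk 16, set 0) → L1-HIT  vc=[40, 48]
9: 0x288 (blk 40, set 0) → VC-HIT  vc=[16, 48]
10: 0x1ae (blk 26, set 2) → MISS  vc=[16, 48, 58]
11: 0x28f (blk 40, set 0) → L1-HIT  vc=[16, 48, 58]
12: 0x1e8 (blk 30, set 6) → MISS  vc=[16, 48, 58]
13: 0xc2 (blk 12, set 4) → MISS  vc=[16, 48, 58, 60]
14: 0x146 (blk 20, set 4) → MISS  vc=[16, 48, 58, 60, 12]
15: 0xca (blk 12, set 4) → VC-HIT  vc=[16, 48, 58, 60, 20]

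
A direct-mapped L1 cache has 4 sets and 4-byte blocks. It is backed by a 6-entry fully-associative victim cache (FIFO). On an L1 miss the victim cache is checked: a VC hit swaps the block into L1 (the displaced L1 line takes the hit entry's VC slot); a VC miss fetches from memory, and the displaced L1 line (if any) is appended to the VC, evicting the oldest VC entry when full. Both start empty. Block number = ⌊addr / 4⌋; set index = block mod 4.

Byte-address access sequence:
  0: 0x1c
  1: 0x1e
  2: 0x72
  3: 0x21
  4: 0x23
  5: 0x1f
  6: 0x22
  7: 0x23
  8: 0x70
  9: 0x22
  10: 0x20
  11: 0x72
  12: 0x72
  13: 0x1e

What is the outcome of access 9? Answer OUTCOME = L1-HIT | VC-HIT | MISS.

0: 0x1c (blk 7, set 3) → MISS  vc=[]
1: 0x1e (blk 7, set 3) → L1-HIT  vc=[]
2: 0x72 (blk 28, set 0) → MISS  vc=[]
3: 0x21 (blk 8, set 0) → MISS  vc=[28]
4: 0x23 (blk 8, set 0) → L1-HIT  vc=[28]
5: 0x1f (blk 7, set 3) → L1-HIT  vc=[28]
6: 0x22 (blk 8, set 0) → L1-HIT  vc=[28]
7: 0x23 (blk 8, set 0) → L1-HIT  vc=[28]
8: 0x70 (blk 28, set 0) → VC-HIT  vc=[8]
9: 0x22 (blk 8, set 0) → VC-HIT  vc=[28]
10: 0x20 (blk 8, set 0) → L1-HIT  vc=[28]
11: 0x72 (blk 28, set 0) → VC-HIT  vc=[8]
12: 0x72 (blk 28, set 0) → L1-HIT  vc=[8]
13: 0x1e (blk 7, set 3) → L1-HIT  vc=[8]

OUTCOME = VC-HIT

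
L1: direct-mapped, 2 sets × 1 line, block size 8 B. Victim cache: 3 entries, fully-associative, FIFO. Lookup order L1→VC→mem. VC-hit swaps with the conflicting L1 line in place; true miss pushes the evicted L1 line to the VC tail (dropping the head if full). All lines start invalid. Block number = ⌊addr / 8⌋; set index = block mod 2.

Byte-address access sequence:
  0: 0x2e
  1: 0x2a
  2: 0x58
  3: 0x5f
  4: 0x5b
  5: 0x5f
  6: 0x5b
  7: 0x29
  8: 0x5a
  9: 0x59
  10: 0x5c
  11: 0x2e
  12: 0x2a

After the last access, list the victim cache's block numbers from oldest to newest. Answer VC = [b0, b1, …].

VC = [11]

#0 0x2e→b5/s1 MISS; vc=[]
#1 0x2a→b5/s1 L1-HIT; vc=[]
#2 0x58→b11/s1 MISS; vc=[5]
#3 0x5f→b11/s1 L1-HIT; vc=[5]
#4 0x5b→b11/s1 L1-HIT; vc=[5]
#5 0x5f→b11/s1 L1-HIT; vc=[5]
#6 0x5b→b11/s1 L1-HIT; vc=[5]
#7 0x29→b5/s1 VC-HIT; vc=[11]
#8 0x5a→b11/s1 VC-HIT; vc=[5]
#9 0x59→b11/s1 L1-HIT; vc=[5]
#10 0x5c→b11/s1 L1-HIT; vc=[5]
#11 0x2e→b5/s1 VC-HIT; vc=[11]
#12 0x2a→b5/s1 L1-HIT; vc=[11]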